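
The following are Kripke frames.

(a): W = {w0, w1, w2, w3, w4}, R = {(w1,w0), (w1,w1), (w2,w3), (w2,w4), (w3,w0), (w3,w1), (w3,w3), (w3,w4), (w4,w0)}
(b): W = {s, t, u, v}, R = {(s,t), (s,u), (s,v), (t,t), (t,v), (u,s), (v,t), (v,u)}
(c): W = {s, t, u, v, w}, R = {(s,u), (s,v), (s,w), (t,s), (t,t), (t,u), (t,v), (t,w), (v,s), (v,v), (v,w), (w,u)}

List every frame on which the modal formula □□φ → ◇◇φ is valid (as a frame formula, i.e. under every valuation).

(b)

This is the axiom for a generalized confluence (Geach) condition; its first-order frame correspondent is ∀x ∃w (xR²w ∧ xR²w).
(a): fails — at w0 but no w with w0R²w and w0R²w.
(b): holds.
(c): fails — at u but no w* with uR²w* and uR²w*.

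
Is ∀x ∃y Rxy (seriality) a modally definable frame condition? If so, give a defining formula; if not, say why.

Yes: it is seriality, defined by the D schema □p → ◇p.

Yes — defined by □p → ◇p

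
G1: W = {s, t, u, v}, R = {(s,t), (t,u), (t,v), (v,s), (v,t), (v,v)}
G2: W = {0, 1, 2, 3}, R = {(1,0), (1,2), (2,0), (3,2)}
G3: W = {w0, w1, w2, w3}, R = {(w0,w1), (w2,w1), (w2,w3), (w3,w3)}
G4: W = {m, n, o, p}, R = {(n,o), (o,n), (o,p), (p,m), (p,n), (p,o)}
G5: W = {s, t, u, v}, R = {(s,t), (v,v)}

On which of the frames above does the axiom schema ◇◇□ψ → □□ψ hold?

This is the axiom for a generalized confluence (Geach) condition; its first-order frame correspondent is ∀x ∀y ∀z ((xR²y ∧ xR²z) → ∃w (yRw ∧ z = w)).
G1: fails — sR²u, sR²u but no w with uRw and u=w.
G2: fails — 1R²0, 1R²0 but no w with 0Rw and 0=w.
G3: satisfies the condition.
G4: fails — nR²n, nR²n but no w with nRw and n=w.
G5: satisfies the condition.

G3, G5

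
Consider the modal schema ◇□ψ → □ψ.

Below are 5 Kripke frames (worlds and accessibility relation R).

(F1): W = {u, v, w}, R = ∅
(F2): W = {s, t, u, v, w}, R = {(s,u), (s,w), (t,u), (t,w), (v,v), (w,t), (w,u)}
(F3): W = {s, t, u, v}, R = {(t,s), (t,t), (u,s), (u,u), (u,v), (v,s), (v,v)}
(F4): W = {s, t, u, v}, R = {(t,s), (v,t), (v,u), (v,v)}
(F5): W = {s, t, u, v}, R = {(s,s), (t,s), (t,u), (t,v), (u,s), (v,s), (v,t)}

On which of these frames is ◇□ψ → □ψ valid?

The schema corresponds to the Euclidean property: ∀x ∀y ∀z (Rxy ∧ Rxz → Ryz).
(F1): holds.
(F2): fails — Rsw and Rsw but not Rww.
(F3): fails — Rts and Rts but not Rss.
(F4): fails — Rts and Rts but not Rss.
(F5): fails — Rtv and Rtv but not Rvv.
Valid on: (F1).

(F1)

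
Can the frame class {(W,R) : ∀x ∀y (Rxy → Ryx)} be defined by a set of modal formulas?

Definable; r → □◇r defines it

The condition is symmetry. A defining modal formula is r → □◇r.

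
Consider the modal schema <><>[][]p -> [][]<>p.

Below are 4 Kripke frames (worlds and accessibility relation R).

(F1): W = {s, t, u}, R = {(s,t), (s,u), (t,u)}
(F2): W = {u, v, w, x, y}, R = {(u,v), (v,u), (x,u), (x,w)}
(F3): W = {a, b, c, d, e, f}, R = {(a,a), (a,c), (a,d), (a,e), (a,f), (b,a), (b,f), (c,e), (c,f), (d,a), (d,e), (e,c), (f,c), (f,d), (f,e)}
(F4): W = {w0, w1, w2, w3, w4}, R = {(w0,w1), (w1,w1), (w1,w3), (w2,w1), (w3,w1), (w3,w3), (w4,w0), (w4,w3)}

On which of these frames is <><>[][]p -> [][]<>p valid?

The schema corresponds to a generalized confluence (Geach) condition: forall x forall y forall z ((x R^2 y & x R^2 z) -> exists w (y R^2 w & zRw)).
(F1): fails — sR²u, sR²u but no w with uR²w and uRw.
(F2): fails — uR²u, uR²u but no t with uR²t and uRt.
(F3): fails — aR²e, aR²e but no w with eR²w and eRw.
(F4): condition met.

(F4)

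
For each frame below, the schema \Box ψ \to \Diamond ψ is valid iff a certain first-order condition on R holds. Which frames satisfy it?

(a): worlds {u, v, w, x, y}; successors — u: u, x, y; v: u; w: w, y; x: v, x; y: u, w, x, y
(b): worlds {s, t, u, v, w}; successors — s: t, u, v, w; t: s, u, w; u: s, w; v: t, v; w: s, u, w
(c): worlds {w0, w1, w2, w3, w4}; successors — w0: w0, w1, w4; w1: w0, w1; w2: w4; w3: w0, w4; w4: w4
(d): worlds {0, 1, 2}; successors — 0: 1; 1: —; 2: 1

(a), (b), (c)

The schema corresponds to seriality: \forall x \exists y Rxy.
(a): condition met.
(b): condition met.
(c): condition met.
(d): fails — world 1 has no successor.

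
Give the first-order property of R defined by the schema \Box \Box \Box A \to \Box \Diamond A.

\forall x \forall z (xRz \to \exists w (x R^3 w \wedge zRw))

This is a Sahlqvist (Geach-type) schema ◇^0□^3A → □^1◇^1A.
First-order correspondent: \forall x \forall z (xRz \to \exists w (x R^3 w \wedge zRw)).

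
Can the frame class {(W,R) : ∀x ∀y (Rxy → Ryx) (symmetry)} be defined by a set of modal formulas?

Yes: it is symmetry, defined by the B schema r → □◇r.
Suppose r→□◇r is valid. Take Rxy and set V(r)={x}. Then r at x, so □◇r at x, so ◇r at y, so some z with Ryz has r; z=x, i.e. Ryx.

Yes — defined by r → □◇r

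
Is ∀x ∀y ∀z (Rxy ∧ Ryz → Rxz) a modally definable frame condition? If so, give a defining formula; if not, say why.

Definable; □r → □□r defines it

The condition is transitivity. A defining modal formula is □r → □□r.
Suppose □r→□□r is valid. Take Rxy, Ryz and set V(r)={w : Rxw}. Then □r at x, so □□r at x, so □r at y, so r at z, i.e. Rxz.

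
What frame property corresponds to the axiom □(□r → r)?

Shift-reflexivity

Suppose □(□r→r) is valid. Take Rxy and set V(r)={w : Ryw}. Then at y, □r holds; since □(□r→r) at x, □r→r at y, so r at y, i.e. Ryy.
Conversely, any frame satisfying ∀x ∀y (Rxy → Ryy) validates the schema.
So the correspondent is shift-reflexivity.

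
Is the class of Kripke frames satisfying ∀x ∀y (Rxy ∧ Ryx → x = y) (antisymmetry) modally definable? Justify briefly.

Not definable by any modal formula

Any modally definable frame class is closed under surjective bounded morphisms.
The 8-cycle (worlds w0,w1,w2,w3,w4,w5,w6,w7 with w0→w1→w2→w3→w4→w5→w6→w7→w0) is antisymmetric. Sending even-indexed worlds to • and odd-indexed worlds to ∘ is a surjective bounded morphism onto the two-world frame with •↔∘, which is not antisymmetric.
So no modal formula (or set of formulas) defines exactly the antisymmetric frames.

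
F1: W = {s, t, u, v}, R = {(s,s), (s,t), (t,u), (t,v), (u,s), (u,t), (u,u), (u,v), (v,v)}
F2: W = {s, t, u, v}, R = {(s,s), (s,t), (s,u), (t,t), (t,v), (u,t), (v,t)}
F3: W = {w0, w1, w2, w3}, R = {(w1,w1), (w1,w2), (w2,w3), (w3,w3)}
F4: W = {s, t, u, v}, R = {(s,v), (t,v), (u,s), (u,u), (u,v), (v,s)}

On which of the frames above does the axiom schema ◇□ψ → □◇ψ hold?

The schema corresponds to convergence: ∀x ∀y ∀z (Rxy ∧ Rxz → ∃w (Ryw ∧ Rzw)).
F1: fails — Rss and Rst but s and t have no common successor.
F2: condition met.
F3: fails — Rw1w2 and Rw1w1 but w2 and w1 have no common successor.
F4: fails — Ruv and Rus but v and s have no common successor.
Valid on: F2.

F2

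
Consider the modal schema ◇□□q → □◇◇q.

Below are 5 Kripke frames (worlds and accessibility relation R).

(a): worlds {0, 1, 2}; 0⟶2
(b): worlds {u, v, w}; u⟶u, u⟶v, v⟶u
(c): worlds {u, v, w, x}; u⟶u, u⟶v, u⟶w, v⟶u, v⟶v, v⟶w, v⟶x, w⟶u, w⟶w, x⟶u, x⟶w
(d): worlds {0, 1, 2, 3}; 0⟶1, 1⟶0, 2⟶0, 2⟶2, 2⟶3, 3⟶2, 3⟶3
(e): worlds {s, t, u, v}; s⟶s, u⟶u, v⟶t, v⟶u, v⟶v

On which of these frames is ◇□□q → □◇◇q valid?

The schema corresponds to a generalized confluence (Geach) condition: ∀x ∀y ∀z ((xRy ∧ xRz) → ∃w (yR²w ∧ zR²w)).
(a): fails — 0R2, 0R2 but no w with 2R²w and 2R²w.
(b): ✓.
(c): ✓.
(d): ✓.
(e): fails — vRt, vRt but no w with tR²w and tR²w.
Valid on: (b), (c), (d).

(b), (c), (d)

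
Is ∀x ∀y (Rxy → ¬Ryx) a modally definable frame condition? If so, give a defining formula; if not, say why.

No — not modally definable

If a class were modally definable it would be closed under surjective bounded morphisms (Goldblatt–Thomason).
The 4-cycle (worlds a,b,c,d with a→b→c→d→a) is asymmetric. Mapping every world to a single reflexive point • is a surjective bounded morphism, and the reflexive point is not asymmetric (R•• but asymmetry requires ¬R••).
Hence asymmetry is not modally definable.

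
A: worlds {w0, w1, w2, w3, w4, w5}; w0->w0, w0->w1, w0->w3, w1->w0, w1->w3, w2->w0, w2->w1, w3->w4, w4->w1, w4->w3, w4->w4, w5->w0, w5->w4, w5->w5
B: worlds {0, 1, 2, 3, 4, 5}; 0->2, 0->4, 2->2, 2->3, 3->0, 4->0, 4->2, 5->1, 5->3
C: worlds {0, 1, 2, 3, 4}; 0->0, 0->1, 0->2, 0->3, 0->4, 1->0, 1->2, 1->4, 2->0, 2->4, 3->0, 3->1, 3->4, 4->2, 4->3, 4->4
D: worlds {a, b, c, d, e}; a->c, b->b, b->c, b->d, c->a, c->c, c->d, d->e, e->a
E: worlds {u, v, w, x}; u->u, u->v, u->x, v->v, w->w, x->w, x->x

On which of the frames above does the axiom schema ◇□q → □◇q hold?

This is the axiom for convergence; its first-order frame correspondent is ∀x ∀y ∀z (Rxy ∧ Rxz → ∃w (Ryw ∧ Rzw)).
A: fails — Rw0w1 and Rw0w3 but w1 and w3 have no common successor.
B: fails — R23 and R22 but 3 and 2 have no common successor.
C: satisfies the condition.
D: fails — Rbc and Rbd but c and d have no common successor.
E: fails — Ruv and Rux but v and x have no common successor.
Valid on: C.

C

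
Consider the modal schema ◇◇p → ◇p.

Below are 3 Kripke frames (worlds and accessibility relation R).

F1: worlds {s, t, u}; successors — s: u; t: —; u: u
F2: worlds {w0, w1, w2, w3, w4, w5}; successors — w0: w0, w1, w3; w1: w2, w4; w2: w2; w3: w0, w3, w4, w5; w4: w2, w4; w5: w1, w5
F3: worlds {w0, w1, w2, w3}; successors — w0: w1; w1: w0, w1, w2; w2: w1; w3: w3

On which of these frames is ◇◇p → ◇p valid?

Frame correspondent (Sahlqvist): ∀x ∀y ∀z (Rxy ∧ Ryz → Rxz) — i.e. transitivity.
F1: condition met.
F2: fails — Rw3w5 and Rw5w1 but not Rw3w1.
F3: fails — Rw0w1 and Rw1w2 but not Rw0w2.

F1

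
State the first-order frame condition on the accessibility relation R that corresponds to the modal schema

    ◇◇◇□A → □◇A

This is a Sahlqvist (Geach-type) schema ◇^3□^1A → □^1◇^1A.
Minimal-valuation argument: fix x; take any y with xR^3y and any z with xR^1z. Set V(A) to the set of worlds R-reachable from y in exactly 1 step. Then □^1A holds at y, so the antecedent holds at x; validity forces ◇^1A at z, giving a w with zR^1w and yR^1w.
First-order correspondent: ∀x ∀y ∀z ((xR³y ∧ xRz) → ∃w (yRw ∧ zRw)).

∀x ∀y ∀z ((xR³y ∧ xRz) → ∃w (yRw ∧ zRw))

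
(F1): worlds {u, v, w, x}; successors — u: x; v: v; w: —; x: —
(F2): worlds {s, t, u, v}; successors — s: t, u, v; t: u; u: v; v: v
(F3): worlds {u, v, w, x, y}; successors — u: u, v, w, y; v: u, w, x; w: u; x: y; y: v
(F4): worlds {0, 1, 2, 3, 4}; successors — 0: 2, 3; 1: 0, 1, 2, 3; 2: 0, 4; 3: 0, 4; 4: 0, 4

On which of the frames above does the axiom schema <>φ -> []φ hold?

This is the axiom for partial functionality; its first-order frame correspondent is forall x forall y forall z (Rxy & Rxz -> y = z).
(F1): satisfies the condition.
(F2): fails — s sees both t and u.
(F3): fails — u sees both u and v.
(F4): fails — 0 sees both 2 and 3.

(F1)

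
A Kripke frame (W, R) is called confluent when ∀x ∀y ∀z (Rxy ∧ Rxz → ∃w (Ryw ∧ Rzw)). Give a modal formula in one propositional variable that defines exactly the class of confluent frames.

◇□r → □◇r

A defining formula is ◇□r → □◇r (the .2 axiom).
Suppose ◇□r→□◇r is valid. Take Rxy, Rxz and set V(r)={w : Ryw}. Then □r at y so ◇□r at x, so □◇r at x, so ◇r at z, giving w with Rzw and Ryw.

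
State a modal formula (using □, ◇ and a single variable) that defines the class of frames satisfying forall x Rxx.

□ψ → ψ

The condition is reflexivity. The T schema □ψ → ψ defines it.
Suppose □ψ→ψ is valid. At any x set V(ψ)={w : Rxw}. Then □ψ holds at x, so ψ holds at x, i.e. Rxx.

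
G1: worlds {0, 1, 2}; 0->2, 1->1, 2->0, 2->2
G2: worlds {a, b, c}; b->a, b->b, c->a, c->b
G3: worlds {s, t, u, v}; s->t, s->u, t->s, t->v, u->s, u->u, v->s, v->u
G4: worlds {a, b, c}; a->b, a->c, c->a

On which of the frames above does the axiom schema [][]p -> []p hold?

This is the axiom for density; its first-order frame correspondent is forall x forall y (Rxy -> exists z (Rxz & Rzy)).
G1: satisfies the condition.
G2: satisfies the condition.
G3: fails — Rtv but no z with Rtz and Rzv.
G4: fails — Rac but no z with Raz and Rzc.

G1, G2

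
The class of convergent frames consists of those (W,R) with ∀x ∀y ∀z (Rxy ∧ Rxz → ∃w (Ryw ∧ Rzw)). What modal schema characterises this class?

A defining formula is ◇□ψ → □◇ψ (the .2 axiom).

◇□ψ → □◇ψ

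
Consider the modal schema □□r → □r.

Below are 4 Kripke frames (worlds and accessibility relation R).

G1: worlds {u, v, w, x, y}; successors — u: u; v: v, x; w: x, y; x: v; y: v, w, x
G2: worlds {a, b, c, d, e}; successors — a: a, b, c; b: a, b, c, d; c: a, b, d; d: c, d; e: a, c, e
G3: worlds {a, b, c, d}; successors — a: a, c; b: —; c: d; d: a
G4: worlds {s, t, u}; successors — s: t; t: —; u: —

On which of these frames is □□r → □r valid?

G2

The schema corresponds to density: ∀x ∀y (Rxy → ∃z (Rxz ∧ Rzy)).
G1: fails — Rwy but no z with Rwz and Rzy.
G2: condition met.
G3: fails — Rcd but no z with Rcz and Rzd.
G4: fails — Rst but no z with Rsz and Rzt.
Valid on: G2.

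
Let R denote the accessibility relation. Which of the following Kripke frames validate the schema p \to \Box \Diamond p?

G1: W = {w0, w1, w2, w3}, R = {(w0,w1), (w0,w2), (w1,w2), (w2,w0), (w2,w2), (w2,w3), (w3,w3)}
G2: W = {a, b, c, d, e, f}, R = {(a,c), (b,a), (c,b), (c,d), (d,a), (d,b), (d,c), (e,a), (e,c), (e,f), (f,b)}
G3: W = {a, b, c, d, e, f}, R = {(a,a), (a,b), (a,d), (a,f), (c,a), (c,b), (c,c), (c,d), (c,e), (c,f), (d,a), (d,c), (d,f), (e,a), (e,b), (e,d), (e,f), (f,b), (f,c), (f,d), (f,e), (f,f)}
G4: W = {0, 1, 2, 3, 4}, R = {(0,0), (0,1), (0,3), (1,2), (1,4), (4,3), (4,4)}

none

The schema corresponds to symmetry: \forall x \forall y (Rxy \to Ryx).
G1: fails — Rw1w2 but not Rw2w1.
G2: fails — Rea but not Rae.
G3: fails — Rab but not Rba.
G4: fails — R12 but not R21.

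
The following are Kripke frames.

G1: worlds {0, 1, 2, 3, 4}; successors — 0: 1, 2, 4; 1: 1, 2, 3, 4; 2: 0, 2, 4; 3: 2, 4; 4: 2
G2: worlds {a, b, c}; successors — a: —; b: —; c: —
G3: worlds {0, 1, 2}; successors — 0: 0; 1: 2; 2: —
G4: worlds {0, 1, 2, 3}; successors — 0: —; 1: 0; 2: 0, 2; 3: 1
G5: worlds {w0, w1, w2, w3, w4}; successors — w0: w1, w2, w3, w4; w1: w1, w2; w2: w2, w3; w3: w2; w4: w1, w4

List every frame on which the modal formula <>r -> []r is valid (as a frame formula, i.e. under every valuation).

G2, G3

The schema corresponds to partial functionality: forall x forall y forall z (Rxy & Rxz -> y = z).
G1: fails — 0 sees both 1 and 2.
G2: ✓.
G3: ✓.
G4: fails — 2 sees both 0 and 2.
G5: fails — w0 sees both w1 and w2.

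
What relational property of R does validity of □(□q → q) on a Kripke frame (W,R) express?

shift-reflexivity

This is the T□ axiom.
It corresponds to shift-reflexivity: ∀x ∀y (Rxy → Ryy).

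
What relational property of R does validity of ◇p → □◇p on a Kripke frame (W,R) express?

Suppose ◇p→□◇p is valid. Take Rxy, Rxz and set V(p)={y}. Then ◇p at x, so □◇p at x, so ◇p at z, so some w with Rzw has p; w=y, i.e. Rzy. By symmetry of the argument, Ryz.

the Euclidean property: ∀x ∀y ∀z (Rxy ∧ Rxz → Ryz)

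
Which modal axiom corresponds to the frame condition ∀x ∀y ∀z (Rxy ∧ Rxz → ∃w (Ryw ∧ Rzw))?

◇□s → □◇s

This is convergence; the standard corresponding axiom is .2: ◇□s → □◇s.
Suppose ◇□s→□◇s is valid. Take Rxy, Rxz and set V(s)={w : Ryw}. Then □s at y so ◇□s at x, so □◇s at x, so ◇s at z, giving w with Rzw and Ryw.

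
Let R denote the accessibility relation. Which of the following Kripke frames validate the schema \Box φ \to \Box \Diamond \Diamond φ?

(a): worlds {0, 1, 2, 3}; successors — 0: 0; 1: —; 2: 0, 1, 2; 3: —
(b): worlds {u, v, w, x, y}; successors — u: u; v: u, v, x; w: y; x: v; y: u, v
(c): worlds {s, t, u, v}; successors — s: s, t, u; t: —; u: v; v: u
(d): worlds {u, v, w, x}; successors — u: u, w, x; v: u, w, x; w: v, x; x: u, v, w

Frame correspondent (Sahlqvist): \forall x \forall z (xRz \to \exists w (xRw \wedge z R^2 w)) — i.e. a generalized confluence (Geach) condition.
(a): fails — 2R1 but no w with 2Rw and 1R²w.
(b): fails — wRy but no t with wRt and yR²t.
(c): fails — sRt but no w with sRw and tR²w.
(d): satisfies the condition.
Valid on: (d).

(d)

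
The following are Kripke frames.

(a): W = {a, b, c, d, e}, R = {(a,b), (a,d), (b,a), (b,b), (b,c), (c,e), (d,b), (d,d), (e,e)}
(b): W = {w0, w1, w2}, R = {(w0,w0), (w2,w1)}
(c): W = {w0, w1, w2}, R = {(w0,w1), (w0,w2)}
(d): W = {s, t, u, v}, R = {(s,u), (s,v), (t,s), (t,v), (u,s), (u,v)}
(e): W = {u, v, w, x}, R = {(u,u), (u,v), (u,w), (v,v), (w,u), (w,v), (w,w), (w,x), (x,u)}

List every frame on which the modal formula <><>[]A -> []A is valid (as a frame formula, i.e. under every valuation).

The schema corresponds to a generalized confluence (Geach) condition: forall x forall y forall z ((x R^2 y & xRz) -> exists w (yRw & z = w)).
(a): fails — aR²b, aRd but no w with bRw and d=w.
(b): condition met.
(c): condition met.
(d): fails — sR²v, sRu but no w with vRw and u=w.
(e): fails — uR²v, uRu but no t with vRt and u=t.
Valid on: (b), (c).

(b), (c)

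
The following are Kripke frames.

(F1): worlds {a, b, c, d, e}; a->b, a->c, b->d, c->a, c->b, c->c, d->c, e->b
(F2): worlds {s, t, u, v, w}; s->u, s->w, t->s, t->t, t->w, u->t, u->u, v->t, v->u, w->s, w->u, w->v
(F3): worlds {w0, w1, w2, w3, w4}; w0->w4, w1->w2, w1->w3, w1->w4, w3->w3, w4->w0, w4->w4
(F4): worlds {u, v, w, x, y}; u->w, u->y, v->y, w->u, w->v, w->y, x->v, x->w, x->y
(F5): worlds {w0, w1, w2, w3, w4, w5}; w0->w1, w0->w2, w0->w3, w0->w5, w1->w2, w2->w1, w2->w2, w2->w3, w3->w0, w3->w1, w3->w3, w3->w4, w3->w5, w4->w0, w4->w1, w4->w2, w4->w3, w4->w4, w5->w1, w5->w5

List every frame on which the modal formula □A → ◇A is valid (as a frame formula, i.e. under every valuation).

The schema corresponds to seriality: ∀x ∃y Rxy.
(F1): condition met.
(F2): condition met.
(F3): fails — world w2 has no successor.
(F4): fails — world y has no successor.
(F5): condition met.
Valid on: (F1), (F2), (F5).

(F1), (F2), (F5)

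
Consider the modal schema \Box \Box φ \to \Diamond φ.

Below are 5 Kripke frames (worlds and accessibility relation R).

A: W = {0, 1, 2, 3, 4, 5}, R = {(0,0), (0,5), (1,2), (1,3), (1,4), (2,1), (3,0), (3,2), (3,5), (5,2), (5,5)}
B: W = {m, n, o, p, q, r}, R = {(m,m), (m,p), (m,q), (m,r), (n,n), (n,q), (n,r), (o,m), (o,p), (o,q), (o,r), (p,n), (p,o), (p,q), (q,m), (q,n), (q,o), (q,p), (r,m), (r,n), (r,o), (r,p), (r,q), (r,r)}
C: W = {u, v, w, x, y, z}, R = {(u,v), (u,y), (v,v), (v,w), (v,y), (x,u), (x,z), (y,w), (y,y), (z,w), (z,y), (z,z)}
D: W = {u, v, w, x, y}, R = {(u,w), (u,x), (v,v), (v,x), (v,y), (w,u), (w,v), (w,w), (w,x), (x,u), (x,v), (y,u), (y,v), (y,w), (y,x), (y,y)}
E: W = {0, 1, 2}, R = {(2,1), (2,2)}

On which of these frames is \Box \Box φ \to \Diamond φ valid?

The schema corresponds to a generalized confluence (Geach) condition: \forall x \exists w (x R^2 w \wedge xRw).
A: fails — at 2 but no w with 2R²w and 2Rw.
B: ✓.
C: fails — at w but no t with wR²t and wRt.
D: ✓.
E: fails — at 0 but no w with 0R²w and 0Rw.
Valid on: B, D.

B, D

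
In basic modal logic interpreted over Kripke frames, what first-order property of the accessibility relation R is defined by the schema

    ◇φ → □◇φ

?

Suppose ◇φ→□◇φ is valid. Take Rxy, Rxz and set V(φ)={y}. Then ◇φ at x, so □◇φ at x, so ◇φ at z, so some w with Rzw has φ; w=y, i.e. Rzy. By symmetry of the argument, Ryz.

the Euclidean property: ∀x ∀y ∀z (Rxy ∧ Rxz → Ryz)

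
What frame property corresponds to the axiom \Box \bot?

□⊥ is valid iff no world has any successor (otherwise □⊥ fails at any world with one).

emptiness of R: \forall x \forall y \neg Rxy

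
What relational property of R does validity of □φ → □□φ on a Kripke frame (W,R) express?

Suppose □φ→□□φ is valid. Take Rxy, Ryz and set V(φ)={w : Rxw}. Then □φ at x, so □□φ at x, so □φ at y, so φ at z, i.e. Rxz.

transitivity: ∀x ∀y ∀z (Rxy ∧ Ryz → Rxz)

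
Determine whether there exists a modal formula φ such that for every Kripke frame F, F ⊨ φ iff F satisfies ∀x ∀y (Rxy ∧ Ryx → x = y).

Not definable by any modal formula

Any modally definable frame class is closed under surjective bounded morphisms.
The 6-cycle (worlds w0,w1,w2,w3,w4,w5 with w0→w1→w2→w3→w4→w5→w0) is antisymmetric. Sending even-indexed worlds to a and odd-indexed worlds to b is a surjective bounded morphism onto the two-world frame with a↔b, which is not antisymmetric.
So no modal formula (or set of formulas) defines exactly the antisymmetric frames.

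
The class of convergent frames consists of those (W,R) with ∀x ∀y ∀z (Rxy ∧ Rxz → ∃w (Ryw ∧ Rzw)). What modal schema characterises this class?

A defining formula is ◇□q → □◇q (the .2 axiom).
Suppose ◇□q→□◇q is valid. Take Rxy, Rxz and set V(q)={w : Ryw}. Then □q at y so ◇□q at x, so □◇q at x, so ◇q at z, giving w with Rzw and Ryw.

◇□q → □◇q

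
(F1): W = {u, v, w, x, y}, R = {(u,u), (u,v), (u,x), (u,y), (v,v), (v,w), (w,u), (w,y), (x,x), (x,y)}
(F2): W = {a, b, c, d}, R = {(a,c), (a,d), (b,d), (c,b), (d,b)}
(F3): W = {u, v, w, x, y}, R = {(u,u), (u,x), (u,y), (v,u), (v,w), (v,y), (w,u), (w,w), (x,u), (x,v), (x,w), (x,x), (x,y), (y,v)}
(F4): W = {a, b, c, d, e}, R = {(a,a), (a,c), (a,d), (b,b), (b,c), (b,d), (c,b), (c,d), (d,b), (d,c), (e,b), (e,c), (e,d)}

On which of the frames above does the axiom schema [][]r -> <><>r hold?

The schema corresponds to a generalized confluence (Geach) condition: forall x exists w (x R^2 w & x R^2 w).
(F1): fails — at y but no t with yR²t and yR²t.
(F2): satisfies the condition.
(F3): satisfies the condition.
(F4): satisfies the condition.
Valid on: (F2), (F3), (F4).

(F2), (F3), (F4)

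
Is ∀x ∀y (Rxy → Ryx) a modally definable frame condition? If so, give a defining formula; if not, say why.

This is a Sahlqvist condition; the B axiom r → □◇r defines it.
Suppose r→□◇r is valid. Take Rxy and set V(r)={x}. Then r at x, so □◇r at x, so ◇r at y, so some z with Ryz has r; z=x, i.e. Ryx.

Yes, by r → □◇r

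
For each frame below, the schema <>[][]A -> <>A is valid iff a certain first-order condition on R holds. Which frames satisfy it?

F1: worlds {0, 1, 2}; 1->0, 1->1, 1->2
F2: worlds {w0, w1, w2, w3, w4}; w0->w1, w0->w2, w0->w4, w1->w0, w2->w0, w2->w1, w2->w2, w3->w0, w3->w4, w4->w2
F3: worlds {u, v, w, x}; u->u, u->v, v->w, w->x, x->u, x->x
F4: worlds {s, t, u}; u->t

F2

Frame correspondent (Sahlqvist): forall x forall y (xRy -> exists w (y R^2 w & xRw)) — i.e. a generalized confluence (Geach) condition.
F1: fails — 1R0 but no w with 0R²w and 1Rw.
F2: holds.
F3: fails — uRv but no t with vR²t and uRt.
F4: fails — uRt but no w with tR²w and uRw.
Valid on: F2.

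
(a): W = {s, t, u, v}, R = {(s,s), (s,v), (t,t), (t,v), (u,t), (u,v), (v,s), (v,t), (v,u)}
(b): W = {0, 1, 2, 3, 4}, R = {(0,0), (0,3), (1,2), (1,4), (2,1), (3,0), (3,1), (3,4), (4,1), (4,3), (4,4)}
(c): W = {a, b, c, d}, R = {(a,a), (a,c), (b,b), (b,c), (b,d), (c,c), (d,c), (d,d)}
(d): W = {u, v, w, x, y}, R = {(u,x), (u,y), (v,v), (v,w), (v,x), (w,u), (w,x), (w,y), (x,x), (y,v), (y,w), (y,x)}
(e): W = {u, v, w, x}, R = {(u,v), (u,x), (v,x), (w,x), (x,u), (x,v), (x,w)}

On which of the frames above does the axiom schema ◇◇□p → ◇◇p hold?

The schema corresponds to a generalized confluence (Geach) condition: ∀x ∀y (xR²y → ∃w (yRw ∧ xR²w)).
(a): ✓.
(b): fails — 2R²2 but no w with 2Rw and 2R²w.
(c): ✓.
(d): ✓.
(e): fails — vR²v but no t with vRt and vR²t.
Valid on: (a), (c), (d).

(a), (c), (d)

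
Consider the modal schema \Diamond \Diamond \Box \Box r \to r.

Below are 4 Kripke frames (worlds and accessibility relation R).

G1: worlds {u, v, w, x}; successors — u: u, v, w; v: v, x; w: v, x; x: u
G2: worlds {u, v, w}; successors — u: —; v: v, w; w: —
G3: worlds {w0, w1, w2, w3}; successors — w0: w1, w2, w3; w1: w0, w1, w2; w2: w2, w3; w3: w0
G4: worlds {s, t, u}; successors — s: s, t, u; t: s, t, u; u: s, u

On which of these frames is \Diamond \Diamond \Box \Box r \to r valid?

The schema corresponds to a generalized confluence (Geach) condition: \forall x \forall y (x R^2 y \to \exists w (y R^2 w \wedge x = w)).
G1: fails — wR²v but no t with vR²t and w=t.
G2: fails — vR²w but no t with wR²t and v=t.
G3: fails — w0R²w3 but no w with w3R²w and w0=w.
G4: ✓.

G4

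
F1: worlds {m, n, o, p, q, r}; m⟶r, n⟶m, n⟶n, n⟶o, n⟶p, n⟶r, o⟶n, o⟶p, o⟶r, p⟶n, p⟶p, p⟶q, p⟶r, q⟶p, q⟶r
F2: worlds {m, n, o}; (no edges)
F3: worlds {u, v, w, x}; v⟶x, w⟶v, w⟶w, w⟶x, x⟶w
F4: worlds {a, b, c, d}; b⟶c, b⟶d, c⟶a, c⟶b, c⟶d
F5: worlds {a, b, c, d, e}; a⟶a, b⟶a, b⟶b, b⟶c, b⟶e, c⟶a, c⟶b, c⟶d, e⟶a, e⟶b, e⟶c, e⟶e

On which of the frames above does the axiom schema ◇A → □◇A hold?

Frame correspondent (Sahlqvist): ∀x ∀y ∀z (Rxy ∧ Rxz → Ryz) — i.e. the Euclidean property.
F1: fails — Rmr and Rmr but not Rrr.
F2: condition met.
F3: fails — Rvx and Rvx but not Rxx.
F4: fails — Rbc and Rbc but not Rcc.
F5: fails — Rbc and Rbc but not Rcc.

F2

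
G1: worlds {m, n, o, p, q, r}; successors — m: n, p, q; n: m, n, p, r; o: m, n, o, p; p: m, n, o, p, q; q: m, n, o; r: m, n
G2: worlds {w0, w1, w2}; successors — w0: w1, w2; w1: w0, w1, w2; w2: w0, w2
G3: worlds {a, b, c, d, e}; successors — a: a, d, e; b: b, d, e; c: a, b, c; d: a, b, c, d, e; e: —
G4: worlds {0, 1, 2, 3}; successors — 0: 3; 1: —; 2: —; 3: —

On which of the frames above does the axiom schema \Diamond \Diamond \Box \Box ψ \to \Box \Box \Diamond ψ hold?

G1, G2, G4

The schema corresponds to a generalized confluence (Geach) condition: \forall x \forall y \forall z ((x R^2 y \wedge x R^2 z) \to \exists w (y R^2 w \wedge zRw)).
G1: holds.
G2: holds.
G3: fails — aR²a, aR²e but no w with aR²w and eRw.
G4: holds.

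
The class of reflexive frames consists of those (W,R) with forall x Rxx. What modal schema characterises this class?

This is reflexivity; the standard corresponding axiom is T: □p → p.
Suppose □p→p is valid. At any x set V(p)={w : Rxw}. Then □p holds at x, so p holds at x, i.e. Rxx.

□p → p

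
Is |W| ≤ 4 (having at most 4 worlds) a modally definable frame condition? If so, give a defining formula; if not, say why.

Modal frame validity is preserved under disjoint unions.
Any modal formula valid on each of 5 disjoint one-world frames is valid on their disjoint union (validity is preserved under disjoint unions). Each one-world frame has |W|=1≤4, but the union has |W|=5.
Hence having at most 4 worlds is not modally definable.

No — not modally definable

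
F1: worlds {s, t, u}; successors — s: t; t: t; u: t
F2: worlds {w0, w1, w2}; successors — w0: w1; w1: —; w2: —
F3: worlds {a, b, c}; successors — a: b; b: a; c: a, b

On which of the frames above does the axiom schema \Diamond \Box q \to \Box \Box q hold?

F1, F2

This is the axiom for a generalized confluence (Geach) condition; its first-order frame correspondent is \forall x \forall y \forall z ((xRy \wedge x R^2 z) \to \exists w (yRw \wedge z = w)).
F1: ✓.
F2: ✓.
F3: fails — cRa, cR²a but no w with aRw and a=w.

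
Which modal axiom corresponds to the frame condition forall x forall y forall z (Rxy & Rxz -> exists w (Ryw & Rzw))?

◇□s → □◇s

A defining formula is ◇□s → □◇s (the .2 axiom).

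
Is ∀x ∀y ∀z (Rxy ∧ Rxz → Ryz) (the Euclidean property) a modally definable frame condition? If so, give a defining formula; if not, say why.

Definable; ◇r → □◇r defines it

Yes: it is the Euclidean property, defined by the 5 schema ◇r → □◇r.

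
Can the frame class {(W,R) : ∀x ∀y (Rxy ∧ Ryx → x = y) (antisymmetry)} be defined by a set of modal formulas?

No — not modally definable

If a class were modally definable it would be closed under surjective bounded morphisms (Goldblatt–Thomason).
The 4-cycle (worlds w0,w1,w2,w3 with w0→w1→w2→w3→w0) is antisymmetric. Sending even-indexed worlds to a and odd-indexed worlds to b is a surjective bounded morphism onto the two-world frame with a↔b, which is not antisymmetric.
So no modal formula (or set of formulas) defines exactly the antisymmetric frames.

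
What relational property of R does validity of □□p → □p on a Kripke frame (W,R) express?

This is the C4 axiom.
It corresponds to density: ∀x ∀y (Rxy → ∃z (Rxz ∧ Rzy)).

density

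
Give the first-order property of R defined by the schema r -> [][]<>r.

This is a Sahlqvist (Geach-type) schema ◇^0□^0r → □^2◇^1r.
Minimal-valuation argument: fix x; take any y with xR^0y and any z with xR^2z. Set V(r) to the set of worlds R-reachable from y in exactly 0 steps. Then □^0r holds at y, so the antecedent holds at x; validity forces ◇^1r at z, giving a w with zR^1w and yR^0w.
First-order correspondent: forall x forall z (x R^2 z -> exists w (x = w & zRw)).

forall x forall z (x R^2 z -> exists w (x = w & zRw))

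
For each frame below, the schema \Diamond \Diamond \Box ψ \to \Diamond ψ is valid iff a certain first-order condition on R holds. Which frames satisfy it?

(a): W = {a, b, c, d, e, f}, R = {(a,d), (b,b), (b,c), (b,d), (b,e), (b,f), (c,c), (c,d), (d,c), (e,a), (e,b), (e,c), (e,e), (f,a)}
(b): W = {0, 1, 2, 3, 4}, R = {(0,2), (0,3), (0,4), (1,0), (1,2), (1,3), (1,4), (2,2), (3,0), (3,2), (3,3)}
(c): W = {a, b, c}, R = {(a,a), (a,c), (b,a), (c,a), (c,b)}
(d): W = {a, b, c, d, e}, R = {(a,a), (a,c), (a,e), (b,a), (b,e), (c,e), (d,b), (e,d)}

(c)

This is the axiom for a generalized confluence (Geach) condition; its first-order frame correspondent is \forall x \forall y (x R^2 y \to \exists w (yRw \wedge xRw)).
(a): fails — bR²f but no w with fRw and bRw.
(b): fails — 1R²4 but no w with 4Rw and 1Rw.
(c): holds.
(d): fails — aR²d but no w with dRw and aRw.
Valid on: (c).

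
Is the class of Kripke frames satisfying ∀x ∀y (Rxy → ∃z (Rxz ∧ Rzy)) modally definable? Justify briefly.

Definable; □□p → □p defines it

The condition is density. A defining modal formula is □□p → □p.
Suppose □□p→□p is valid. Take Rxy and set V(p)={w : xR²w}. Then □□p at x, so □p at x, so p at y, i.e. ∃z(Rxz∧Rzy).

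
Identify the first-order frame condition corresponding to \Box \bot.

This schema is the Ver axiom.
Its frame correspondent is emptiness of R — \forall x \forall y \neg Rxy.

emptiness of R: \forall x \forall y \neg Rxy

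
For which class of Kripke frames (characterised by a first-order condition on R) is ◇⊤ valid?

seriality

This is a form of the D axiom.
Its frame correspondent is seriality — ∀x ∃y Rxy.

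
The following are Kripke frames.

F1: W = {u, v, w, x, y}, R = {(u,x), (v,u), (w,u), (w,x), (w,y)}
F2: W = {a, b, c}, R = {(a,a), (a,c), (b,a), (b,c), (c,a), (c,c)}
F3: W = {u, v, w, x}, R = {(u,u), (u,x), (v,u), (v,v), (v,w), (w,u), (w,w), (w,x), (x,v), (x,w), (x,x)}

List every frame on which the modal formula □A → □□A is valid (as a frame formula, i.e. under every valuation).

F2

Frame correspondent (Sahlqvist): ∀x ∀y ∀z (Rxy ∧ Ryz → Rxz) — i.e. transitivity.
F1: fails — Rvu and Rux but not Rvx.
F2: satisfies the condition.
F3: fails — Rxw and Rwu but not Rxu.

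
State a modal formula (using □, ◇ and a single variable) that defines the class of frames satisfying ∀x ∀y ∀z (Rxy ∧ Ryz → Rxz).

The condition is transitivity. The 4 schema □q → □□q defines it.
Suppose □q→□□q is valid. Take Rxy, Ryz and set V(q)={w : Rxw}. Then □q at x, so □□q at x, so □q at y, so q at z, i.e. Rxz.

□q → □□q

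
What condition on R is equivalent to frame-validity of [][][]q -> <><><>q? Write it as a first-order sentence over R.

forall x exists w (x R^3 w & x R^3 w)

This is a Sahlqvist (Geach-type) schema ◇^0□^3q → □^0◇^3q.
First-order correspondent: forall x exists w (x R^3 w & x R^3 w).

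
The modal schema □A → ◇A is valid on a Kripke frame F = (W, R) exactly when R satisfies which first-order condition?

Suppose □A→◇A is valid. At any x set V(A)=W. Then □A at x, so ◇A at x, so x has a successor.
Conversely, on a frame with seriality the schema holds at every world under every valuation.
So the correspondent is seriality.

seriality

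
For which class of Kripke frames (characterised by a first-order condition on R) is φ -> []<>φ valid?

Suppose φ→□◇φ is valid. Take Rxy and set V(φ)={x}. Then φ at x, so □◇φ at x, so ◇φ at y, so some z with Ryz has φ; z=x, i.e. Ryx.

symmetry: forall x forall y (Rxy -> Ryx)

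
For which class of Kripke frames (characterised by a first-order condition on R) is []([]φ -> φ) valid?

This schema is the T□ axiom.
Its frame correspondent is shift-reflexivity — forall x forall y (Rxy -> Ryy).

shift-reflexivity: forall x forall y (Rxy -> Ryy)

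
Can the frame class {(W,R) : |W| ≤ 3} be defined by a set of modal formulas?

Any modally definable frame class is closed under disjoint unions.
Any modal formula valid on each of 4 disjoint one-world frames is valid on their disjoint union (validity is preserved under disjoint unions). Each one-world frame has |W|=1≤3, but the union has |W|=4.
So no modal formula (or set of formulas) defines exactly the |W|≤3 frames.

Not modally definable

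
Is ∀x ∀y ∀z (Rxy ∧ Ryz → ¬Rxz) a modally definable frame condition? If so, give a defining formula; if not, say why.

If a class were modally definable it would be closed under surjective bounded morphisms (Goldblatt–Thomason).
The 5-cycle (worlds 0,1,2,3,4 with 0→1→2→3→4→0) is intransitive. Mapping every world to a single reflexive point • is a surjective bounded morphism; the reflexive point is not intransitive (R••∧R•• but R••).
So the class is not modally definable.

No — not modally definable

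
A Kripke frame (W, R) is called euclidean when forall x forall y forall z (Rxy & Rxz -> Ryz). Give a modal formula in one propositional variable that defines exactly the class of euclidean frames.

◇q → □◇q

The condition is the Euclidean property. The 5 schema ◇q → □◇q defines it.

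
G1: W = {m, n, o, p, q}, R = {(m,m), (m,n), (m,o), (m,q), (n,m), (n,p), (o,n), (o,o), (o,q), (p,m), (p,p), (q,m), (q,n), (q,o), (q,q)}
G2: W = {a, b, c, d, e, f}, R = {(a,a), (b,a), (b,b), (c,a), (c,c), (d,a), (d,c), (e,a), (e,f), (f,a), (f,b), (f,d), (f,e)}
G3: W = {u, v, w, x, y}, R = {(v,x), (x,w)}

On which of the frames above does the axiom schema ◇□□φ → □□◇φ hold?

This is the axiom for a generalized confluence (Geach) condition; its first-order frame correspondent is ∀x ∀y ∀z ((xRy ∧ xR²z) → ∃w (yR²w ∧ zRw)).
G1: ✓.
G2: ✓.
G3: fails — vRx, vR²w but no t with xR²t and wRt.

G1, G2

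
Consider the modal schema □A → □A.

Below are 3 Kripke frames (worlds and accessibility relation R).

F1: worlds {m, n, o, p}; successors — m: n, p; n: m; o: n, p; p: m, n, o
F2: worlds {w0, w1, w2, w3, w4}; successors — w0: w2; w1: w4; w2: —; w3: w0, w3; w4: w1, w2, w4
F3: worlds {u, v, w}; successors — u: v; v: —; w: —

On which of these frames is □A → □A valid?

The schema corresponds to a generalized confluence (Geach) condition: ∀x ∀z (xRz → ∃w (xRw ∧ z = w)).
F1: condition met.
F2: condition met.
F3: condition met.
Valid on: F1, F2, F3.

F1, F2, F3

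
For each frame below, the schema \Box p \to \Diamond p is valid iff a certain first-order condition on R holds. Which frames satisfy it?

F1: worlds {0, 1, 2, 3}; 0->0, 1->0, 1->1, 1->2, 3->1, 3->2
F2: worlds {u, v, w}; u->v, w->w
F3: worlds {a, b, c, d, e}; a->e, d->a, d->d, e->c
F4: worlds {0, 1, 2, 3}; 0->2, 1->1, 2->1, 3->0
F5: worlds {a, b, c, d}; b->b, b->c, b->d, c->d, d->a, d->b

This is the axiom for seriality; its first-order frame correspondent is \forall x \exists y Rxy.
F1: fails — world 2 has no successor.
F2: fails — world v has no successor.
F3: fails — world b has no successor.
F4: holds.
F5: fails — world a has no successor.
Valid on: F4.

F4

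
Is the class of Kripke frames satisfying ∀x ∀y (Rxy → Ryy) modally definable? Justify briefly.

The condition is shift-reflexivity. A defining modal formula is □(□p → p).
Suppose □(□p→p) is valid. Take Rxy and set V(p)={w : Ryw}. Then at y, □p holds; since □(□p→p) at x, □p→p at y, so p at y, i.e. Ryy.

Definable; □(□p → p) defines it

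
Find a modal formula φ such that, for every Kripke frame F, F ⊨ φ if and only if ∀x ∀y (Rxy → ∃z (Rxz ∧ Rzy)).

The condition is density. The C4 schema □□ψ → □ψ defines it.

□□ψ → □ψ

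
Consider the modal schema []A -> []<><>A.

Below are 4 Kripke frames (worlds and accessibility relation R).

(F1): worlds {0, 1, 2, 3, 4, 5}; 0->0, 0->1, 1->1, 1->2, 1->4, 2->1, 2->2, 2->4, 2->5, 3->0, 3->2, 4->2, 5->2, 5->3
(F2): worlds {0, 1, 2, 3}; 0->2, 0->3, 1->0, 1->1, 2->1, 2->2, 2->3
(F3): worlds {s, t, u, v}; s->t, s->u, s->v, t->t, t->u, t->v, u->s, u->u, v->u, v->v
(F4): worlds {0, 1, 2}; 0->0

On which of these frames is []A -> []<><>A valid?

(F1), (F3), (F4)

Frame correspondent (Sahlqvist): forall x forall z (xRz -> exists w (xRw & z R^2 w)) — i.e. a generalized confluence (Geach) condition.
(F1): condition met.
(F2): fails — 0R3 but no w with 0Rw and 3R²w.
(F3): condition met.
(F4): condition met.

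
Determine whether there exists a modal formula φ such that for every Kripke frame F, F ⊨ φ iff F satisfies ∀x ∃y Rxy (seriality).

Yes — defined by □r → ◇r

This is a Sahlqvist condition; the D axiom □r → ◇r defines it.
Suppose □r→◇r is valid. At any x set V(r)=W. Then □r at x, so ◇r at x, so x has a successor.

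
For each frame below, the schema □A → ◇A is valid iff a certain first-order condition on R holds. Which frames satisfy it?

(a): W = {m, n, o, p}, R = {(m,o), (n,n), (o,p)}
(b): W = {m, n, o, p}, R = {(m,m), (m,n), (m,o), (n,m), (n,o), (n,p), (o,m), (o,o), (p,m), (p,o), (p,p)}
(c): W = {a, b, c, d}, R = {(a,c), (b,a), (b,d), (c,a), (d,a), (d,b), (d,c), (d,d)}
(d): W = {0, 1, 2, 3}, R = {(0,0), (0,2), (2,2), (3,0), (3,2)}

Frame correspondent (Sahlqvist): ∀x ∃y Rxy — i.e. seriality.
(a): fails — world p has no successor.
(b): satisfies the condition.
(c): satisfies the condition.
(d): fails — world 1 has no successor.
Valid on: (b), (c).

(b), (c)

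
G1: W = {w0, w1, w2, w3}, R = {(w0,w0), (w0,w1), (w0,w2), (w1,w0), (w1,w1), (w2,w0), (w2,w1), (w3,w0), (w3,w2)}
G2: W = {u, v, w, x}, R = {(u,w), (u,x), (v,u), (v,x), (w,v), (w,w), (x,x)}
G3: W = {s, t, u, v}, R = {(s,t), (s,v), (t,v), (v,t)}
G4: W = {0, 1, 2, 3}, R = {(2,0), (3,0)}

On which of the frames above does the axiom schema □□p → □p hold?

G1

The schema corresponds to density: ∀x ∀y (Rxy → ∃z (Rxz ∧ Rzy)).
G1: ✓.
G2: fails — Rvu but no z with Rvz and Rzu.
G3: fails — Rvt but no z with Rvz and Rzt.
G4: fails — R20 but no z with R2z and Rz0.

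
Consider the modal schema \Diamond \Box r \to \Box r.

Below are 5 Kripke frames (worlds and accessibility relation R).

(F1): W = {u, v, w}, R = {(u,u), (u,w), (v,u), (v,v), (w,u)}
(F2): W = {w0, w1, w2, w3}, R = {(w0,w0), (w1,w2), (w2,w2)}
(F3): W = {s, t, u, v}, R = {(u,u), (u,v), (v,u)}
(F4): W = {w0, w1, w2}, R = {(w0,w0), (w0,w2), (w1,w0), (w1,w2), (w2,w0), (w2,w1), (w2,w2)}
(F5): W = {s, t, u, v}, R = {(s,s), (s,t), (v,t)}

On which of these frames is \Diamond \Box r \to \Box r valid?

The schema corresponds to the Euclidean property: \forall x \forall y \forall z (Rxy \wedge Rxz \to Ryz).
(F1): fails — Ruw and Ruw but not Rww.
(F2): holds.
(F3): fails — Ruv and Ruv but not Rvv.
(F4): fails — Rw2w1 and Rw2w1 but not Rw1w1.
(F5): fails — Rst and Rss but not Rts.
Valid on: (F2).

(F2)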